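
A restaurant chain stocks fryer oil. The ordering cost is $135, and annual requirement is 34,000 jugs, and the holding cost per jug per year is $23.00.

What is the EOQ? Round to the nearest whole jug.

Optimal lot size Q* = (2 × 34,000 × $135 / $23)^½ ≈ 631.77

632 jugs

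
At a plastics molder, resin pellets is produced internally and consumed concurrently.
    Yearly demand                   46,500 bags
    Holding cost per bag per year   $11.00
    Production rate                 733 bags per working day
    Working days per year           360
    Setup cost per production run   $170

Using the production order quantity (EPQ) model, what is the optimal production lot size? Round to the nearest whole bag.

d = 46,500/360 = 129.1667 bags/day;  effective holding cost H(1 − d/p) = 11·(1 − 129.1667/733) = 9.06162
Q* = √(2DS / H_eff) = √(2·46,500·170 / 9.06162) ≈ 1,320.88

1,321 bags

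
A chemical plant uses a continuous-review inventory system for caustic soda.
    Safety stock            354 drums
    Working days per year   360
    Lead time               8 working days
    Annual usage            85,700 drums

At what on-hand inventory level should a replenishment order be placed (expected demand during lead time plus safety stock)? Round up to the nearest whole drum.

2,259 drums

Daily demand d = 85,700 / 360 = 238.056 drums/day
Demand during lead time = 238.056 × 8 = 1,904.44
Reorder point = 1,904.44 + 354 = 2,258.44 → round up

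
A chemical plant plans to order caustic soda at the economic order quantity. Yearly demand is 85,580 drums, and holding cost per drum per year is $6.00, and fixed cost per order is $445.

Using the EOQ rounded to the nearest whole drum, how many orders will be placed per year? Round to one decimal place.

Q* = √(2·D·S / H) = √(2·85,580·445 / 6) = √12,694,366.7 ≈ 3,562.92 → Q = 3,563
Orders per year = D/Q = 85,580 / 3,563 = 24.019

24.0 orders per year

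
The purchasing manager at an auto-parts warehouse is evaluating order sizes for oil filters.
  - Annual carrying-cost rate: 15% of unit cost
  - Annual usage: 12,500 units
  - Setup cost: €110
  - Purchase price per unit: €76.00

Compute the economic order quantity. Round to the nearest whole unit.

491 units

Carrying cost H = €76 × 15% = €11.4000/unit/yr
Q* = √(2·D·S / H) = √(2·12,500·110 / 11.4) = √241,228.1 ≈ 491.15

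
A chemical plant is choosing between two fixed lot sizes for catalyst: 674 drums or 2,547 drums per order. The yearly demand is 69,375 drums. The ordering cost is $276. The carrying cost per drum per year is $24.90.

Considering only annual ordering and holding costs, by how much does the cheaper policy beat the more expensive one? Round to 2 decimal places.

TC(Q) = (D/Q)S + (Q/2)H
TC(674) = (69,375/674)×276 + (674/2)×24.9 = $36,800.05
TC(2,547) = (69,375/2,547)×276 + (2,547/2)×24.9 = $39,227.82
Lots of 674 are cheaper by $2,427.76.

$2,427.76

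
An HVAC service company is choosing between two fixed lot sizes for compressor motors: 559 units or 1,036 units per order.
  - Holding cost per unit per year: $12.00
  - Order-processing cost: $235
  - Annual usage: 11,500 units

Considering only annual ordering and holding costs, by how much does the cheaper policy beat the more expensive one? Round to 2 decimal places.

$636.06

For each Q, cost = (D/Q)·S + (Q/2)·H.
TC(559) = (11,500/559)×235 + (559/2)×12 = $8,188.53
TC(1,036) = (11,500/1,036)×235 + (1,036/2)×12 = $8,824.59
|ΔTC| = |$8,188.53 − $8,824.59| = $636.06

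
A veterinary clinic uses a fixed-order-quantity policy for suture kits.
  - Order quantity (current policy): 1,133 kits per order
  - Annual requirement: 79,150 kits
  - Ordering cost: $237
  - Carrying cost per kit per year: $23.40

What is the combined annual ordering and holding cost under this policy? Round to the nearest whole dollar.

$29,813

Orders/yr = 79,150/1,133 = 69.859; ordering cost = 69.859 × $237 = $16,556.53
Average inventory = 1,133/2 = 566.5; holding cost = 566.5 × $23.4 = $13,256.10
Total = $16,556.53 + $13,256.10 = $29,812.63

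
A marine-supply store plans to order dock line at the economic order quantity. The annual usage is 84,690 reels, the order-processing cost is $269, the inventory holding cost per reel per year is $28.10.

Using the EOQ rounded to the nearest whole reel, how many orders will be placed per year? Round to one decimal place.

66.5 orders per year

EOQ = √(2DS/H) = √(2 × 84,690 × 269 / 28.1)
    = √(1,621,466.90) ≈ 1,273.37 → Q = 1,273
N = D/Q = 84,690/1,273 ≈ 66.528 orders/yr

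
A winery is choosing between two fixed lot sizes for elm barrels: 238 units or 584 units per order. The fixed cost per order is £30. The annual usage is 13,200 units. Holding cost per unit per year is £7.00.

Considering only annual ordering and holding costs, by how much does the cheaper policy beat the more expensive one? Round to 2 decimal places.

£225.22

Annual cost at Q: ordering D·S/Q plus holding Q·H/2.
TC(238) = (13,200/238)×30 + (238/2)×7 = £2,496.87
TC(584) = (13,200/584)×30 + (584/2)×7 = £2,722.08
|ΔTC| = |£2,496.87 − £2,722.08| = £225.22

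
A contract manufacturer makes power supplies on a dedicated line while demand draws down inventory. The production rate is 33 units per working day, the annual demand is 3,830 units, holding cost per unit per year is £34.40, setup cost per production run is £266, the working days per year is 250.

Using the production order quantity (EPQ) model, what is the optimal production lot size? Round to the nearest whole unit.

333 units

d = 3,830/250 = 15.3200 units/day;  effective holding cost H(1 − d/p) = 34.4·(1 − 15.3200/33) = 18.43006
Q* = √(2DS / H_eff) = √(2·3,830·266 / 18.43006) ≈ 332.50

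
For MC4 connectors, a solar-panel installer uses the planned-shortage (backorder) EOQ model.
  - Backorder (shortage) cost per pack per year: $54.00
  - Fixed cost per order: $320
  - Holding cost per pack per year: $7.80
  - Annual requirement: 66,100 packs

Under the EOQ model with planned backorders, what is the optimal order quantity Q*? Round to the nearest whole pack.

Q* = √(2DS/H) · √((H + b)/b)
   = √(2 × 66,100 × 320 / 7.8) · √((7.8 + 54) / 54)
   = 2,328.860 × 1.0698 ≈ 2,491.38

2,491 packs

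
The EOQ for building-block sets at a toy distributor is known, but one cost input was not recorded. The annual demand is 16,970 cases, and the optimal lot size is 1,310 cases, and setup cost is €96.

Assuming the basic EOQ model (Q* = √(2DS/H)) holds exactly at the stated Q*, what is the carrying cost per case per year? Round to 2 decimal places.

From Q* = √(2DS/H) ⇒ Q*² = 2DS/H.
H = 2DS / Q² = 2 × 16,970 × 96 / 1,310² = 1.8986

€1.90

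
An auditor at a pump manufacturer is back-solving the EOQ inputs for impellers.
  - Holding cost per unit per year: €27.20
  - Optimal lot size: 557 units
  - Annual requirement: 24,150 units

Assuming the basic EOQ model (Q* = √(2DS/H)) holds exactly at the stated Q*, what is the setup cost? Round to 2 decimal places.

€174.72

Since Q* = (2DS/H)^½, squaring gives Q*²·H = 2DS.
S = Q²H / (2D) = 557² × 27.2 / (2 × 24,150) = 174.7158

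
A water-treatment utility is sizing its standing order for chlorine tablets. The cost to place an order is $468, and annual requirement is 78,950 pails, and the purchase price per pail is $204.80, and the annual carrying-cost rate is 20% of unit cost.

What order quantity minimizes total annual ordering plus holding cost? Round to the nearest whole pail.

H = i·C = 0.2 × $204.8 = $40.9600 per pail-year
2DS/H = 2·78,950·468/40.96 = 1,804,130.86
EOQ = √1,804,130.86 ≈ 1,343.18

1,343 pails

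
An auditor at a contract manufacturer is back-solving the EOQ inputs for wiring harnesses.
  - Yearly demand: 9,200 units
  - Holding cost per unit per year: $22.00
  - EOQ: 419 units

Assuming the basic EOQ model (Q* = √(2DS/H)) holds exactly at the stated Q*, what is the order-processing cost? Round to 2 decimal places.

EOQ relation: Q² = 2DS/H, so rearrange for the unknown.
S = Q²H / (2D) = 419² × 22 / (2 × 9,200) = 209.9099

$209.91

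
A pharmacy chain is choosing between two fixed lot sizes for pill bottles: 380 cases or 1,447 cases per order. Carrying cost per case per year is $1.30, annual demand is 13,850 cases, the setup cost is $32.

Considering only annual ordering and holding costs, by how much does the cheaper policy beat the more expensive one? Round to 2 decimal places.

$166.48

For each Q, cost = (D/Q)·S + (Q/2)·H.
TC(380) = (13,850/380)×32 + (380/2)×1.3 = $1,413.32
TC(1,447) = (13,850/1,447)×32 + (1,447/2)×1.3 = $1,246.84
|ΔTC| = |$1,413.32 − $1,246.84| = $166.48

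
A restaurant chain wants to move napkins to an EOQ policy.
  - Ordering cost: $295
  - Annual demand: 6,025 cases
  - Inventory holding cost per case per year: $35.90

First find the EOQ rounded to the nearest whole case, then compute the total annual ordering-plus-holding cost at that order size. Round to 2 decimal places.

EOQ = √(2DS/H) = √(2 × 6,025 × 295 / 35.9)
    = √(99,018.11) ≈ 314.67 → Q = 315 cases
Ordering: D/Q × S = 6,025/315 × $295 = $5,642.46
Holding:  Q/2 × H = 315/2 × $35.9 = $5,654.25
Total = $5,642.46 + $5,654.25 = $11,296.71

$11,296.71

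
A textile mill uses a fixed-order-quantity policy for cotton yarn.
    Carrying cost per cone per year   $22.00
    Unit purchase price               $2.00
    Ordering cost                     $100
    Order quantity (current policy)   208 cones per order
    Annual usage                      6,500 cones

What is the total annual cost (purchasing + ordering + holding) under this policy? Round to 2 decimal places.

$18,413.00

Ordering: D/Q × S = 6,500/208 × $100 = $3,125.00
Holding:  Q/2 × H = 208/2 × $22 = $2,288.00
Purchase cost = D·C = 6,500 × 2 = $13,000.00
Total = $3,125.00 + $2,288.00 + $13,000.00 = $18,413.00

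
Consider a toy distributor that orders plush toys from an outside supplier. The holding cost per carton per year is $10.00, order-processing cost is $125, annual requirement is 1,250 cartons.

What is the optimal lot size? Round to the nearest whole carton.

EOQ = √(2DS/H) = √(2 × 1,250 × 125 / 10)
    = √(31,250.00) ≈ 176.78

177 cartons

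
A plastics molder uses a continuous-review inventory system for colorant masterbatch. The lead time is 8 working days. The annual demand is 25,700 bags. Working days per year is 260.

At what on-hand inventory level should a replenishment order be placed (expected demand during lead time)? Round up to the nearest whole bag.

791 bags

Daily demand d = 25,700 / 260 = 98.846 bags/day
Demand during lead time = 98.846 × 8 = 790.77
Reorder point = 790.77 → round up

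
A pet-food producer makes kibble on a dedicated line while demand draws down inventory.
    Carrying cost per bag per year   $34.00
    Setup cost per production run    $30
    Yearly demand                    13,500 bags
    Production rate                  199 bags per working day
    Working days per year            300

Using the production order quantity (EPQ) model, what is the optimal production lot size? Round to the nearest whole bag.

Daily demand d = 13,500/300 = 45.000; p = 199; 1 − d/p = 0.77387
EPQ = √(2DS / (H(1 − d/p)))
    = √(2 × 13,500 × 30 / (34 × 0.77387)) ≈ 175.46

175 bags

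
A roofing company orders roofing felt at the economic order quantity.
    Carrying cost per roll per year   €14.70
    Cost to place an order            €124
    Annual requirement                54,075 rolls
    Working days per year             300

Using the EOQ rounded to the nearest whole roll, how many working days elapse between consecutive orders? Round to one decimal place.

5.3 days

Optimal lot size Q* = (2 × 54,075 × €124 / €14.7)^½ ≈ 955.14 → Q = 955 rolls
Days between orders = 300 / (D/Q) = 300 / 56.623 ≈ 5.298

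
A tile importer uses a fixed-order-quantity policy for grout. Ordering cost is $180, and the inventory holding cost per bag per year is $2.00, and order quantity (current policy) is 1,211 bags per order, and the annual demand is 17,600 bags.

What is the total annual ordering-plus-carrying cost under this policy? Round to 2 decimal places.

$3,827.02

Annual ordering cost = (D/Q)·S = (17,600/1,211) × 180 = $2,616.02
Annual holding cost  = (Q/2)·H = (1,211/2) × 2 = $1,211.00
Total = $2,616.02 + $1,211.00 = $3,827.02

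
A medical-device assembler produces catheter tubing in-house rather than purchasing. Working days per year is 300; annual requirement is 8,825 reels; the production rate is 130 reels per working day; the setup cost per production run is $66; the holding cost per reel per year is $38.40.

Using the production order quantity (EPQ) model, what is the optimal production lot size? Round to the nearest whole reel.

198 reels

Daily demand d = 8,825/300 = 29.417; p = 130; 1 − d/p = 0.77372
EPQ = √(2DS / (H(1 − d/p)))
    = √(2 × 8,825 × 66 / (38.4 × 0.77372)) ≈ 198.01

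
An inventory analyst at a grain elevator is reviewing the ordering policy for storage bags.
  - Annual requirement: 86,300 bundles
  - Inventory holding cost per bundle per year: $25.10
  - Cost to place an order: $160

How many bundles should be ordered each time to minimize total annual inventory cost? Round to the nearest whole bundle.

1,049 bundles

EOQ = √(2DS/H) = √(2 × 86,300 × 160 / 25.1)
    = √(1,100,239.04) ≈ 1,048.92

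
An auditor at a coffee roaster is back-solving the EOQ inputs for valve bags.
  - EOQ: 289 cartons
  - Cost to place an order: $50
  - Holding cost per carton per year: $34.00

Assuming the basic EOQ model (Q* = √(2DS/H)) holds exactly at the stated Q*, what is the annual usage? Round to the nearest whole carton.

Since Q* = (2DS/H)^½, squaring gives Q*²·H = 2DS.
D = Q²H / (2S) = 289² × 34 / (2 × 50) = 28,397.14

28,397 cartons per year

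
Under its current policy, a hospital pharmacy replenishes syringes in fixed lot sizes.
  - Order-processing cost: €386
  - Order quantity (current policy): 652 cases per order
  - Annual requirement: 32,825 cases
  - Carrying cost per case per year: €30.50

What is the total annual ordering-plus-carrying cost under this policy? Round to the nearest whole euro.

Ordering: D/Q × S = 32,825/652 × €386 = €19,433.21
Holding:  Q/2 × H = 652/2 × €30.5 = €9,943.00
Total = €19,433.21 + €9,943.00 = €29,376.21

€29,376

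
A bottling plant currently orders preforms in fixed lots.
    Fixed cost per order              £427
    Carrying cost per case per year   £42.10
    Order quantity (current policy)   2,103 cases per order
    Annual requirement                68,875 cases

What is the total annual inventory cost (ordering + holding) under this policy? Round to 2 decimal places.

Orders/yr = 68,875/2,103 = 32.751; ordering cost = 32.751 × £427 = £13,984.61
Average inventory = 2,103/2 = 1051.5; holding cost = 1051.5 × £42.1 = £44,268.15
Total = £13,984.61 + £44,268.15 = £58,252.76

£58,252.76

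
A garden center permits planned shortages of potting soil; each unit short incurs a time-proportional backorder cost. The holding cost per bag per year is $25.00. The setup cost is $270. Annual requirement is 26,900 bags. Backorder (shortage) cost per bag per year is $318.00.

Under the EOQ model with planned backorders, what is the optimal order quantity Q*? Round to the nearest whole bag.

792 bags

Basic EOQ = √(2·26,900·270/25) = 762.260
Backorder adjustment √((H+b)/b) = √((25+318)/318) = 1.0386
Q* = 762.260 × 1.0386 ≈ 791.66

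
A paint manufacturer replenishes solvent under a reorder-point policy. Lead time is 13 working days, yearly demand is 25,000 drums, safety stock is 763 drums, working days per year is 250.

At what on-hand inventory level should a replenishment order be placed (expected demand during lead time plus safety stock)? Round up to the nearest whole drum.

Daily demand d = 25,000 / 250 = 100.000 drums/day
Demand during lead time = 100.000 × 13 = 1,300.00
Reorder point = 1,300.00 + 763 = 2,063.00 → round up

2,063 drums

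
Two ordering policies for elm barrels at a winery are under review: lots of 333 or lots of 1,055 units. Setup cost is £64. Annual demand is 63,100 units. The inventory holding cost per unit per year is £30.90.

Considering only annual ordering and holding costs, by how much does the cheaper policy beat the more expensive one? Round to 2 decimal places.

£2,855.44

For each Q, cost = (D/Q)·S + (Q/2)·H.
TC(333) = (63,100/333)×64 + (333/2)×30.9 = £17,272.18
TC(1,055) = (63,100/1,055)×64 + (1,055/2)×30.9 = £20,127.62
Lots of 333 are cheaper by £2,855.44.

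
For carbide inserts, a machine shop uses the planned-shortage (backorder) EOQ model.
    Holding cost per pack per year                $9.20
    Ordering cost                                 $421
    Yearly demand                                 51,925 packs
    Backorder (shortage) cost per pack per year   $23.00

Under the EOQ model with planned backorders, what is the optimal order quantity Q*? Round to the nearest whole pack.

Basic EOQ = √(2·51,925·421/9.2) = 2,179.969
Backorder adjustment √((H+b)/b) = √((9.2+23)/23) = 1.1832
Q* = 2,179.969 × 1.1832 ≈ 2,579.37

2,579 packs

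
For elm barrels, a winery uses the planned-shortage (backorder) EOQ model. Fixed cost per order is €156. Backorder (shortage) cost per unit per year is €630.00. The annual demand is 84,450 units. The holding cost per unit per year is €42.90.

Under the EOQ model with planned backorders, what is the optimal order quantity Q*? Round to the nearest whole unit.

Q* = √(2DS/H) · √((H + b)/b)
   = √(2 × 84,450 × 156 / 42.9) · √((42.9 + 630) / 630)
   = 783.698 × 1.0335 ≈ 809.94

810 units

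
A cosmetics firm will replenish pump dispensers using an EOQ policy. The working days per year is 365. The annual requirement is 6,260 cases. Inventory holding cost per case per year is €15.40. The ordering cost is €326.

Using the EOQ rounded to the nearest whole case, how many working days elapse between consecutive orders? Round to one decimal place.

30.0 days

EOQ = √(2DS/H) = √(2 × 6,260 × 326 / 15.4)
    = √(265,033.77) ≈ 514.81 → Q = 515 cases
Days between orders = 365 / (D/Q) = 365 / 12.155 ≈ 30.028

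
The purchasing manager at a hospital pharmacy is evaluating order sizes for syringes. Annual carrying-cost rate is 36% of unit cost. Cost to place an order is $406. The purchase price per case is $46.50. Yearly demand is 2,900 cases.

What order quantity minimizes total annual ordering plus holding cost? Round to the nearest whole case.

H = i·C = 0.36 × $46.5 = $16.7400 per case-year
EOQ = √(2DS/H) = √(2 × 2,900 × 406 / 16.74)
    = √(140,669.06) ≈ 375.06

375 cases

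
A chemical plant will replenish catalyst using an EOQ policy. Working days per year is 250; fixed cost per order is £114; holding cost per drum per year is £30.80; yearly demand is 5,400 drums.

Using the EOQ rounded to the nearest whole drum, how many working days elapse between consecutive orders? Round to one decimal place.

2DS/H = 2·5,400·114/30.8 = 39,974.03
EOQ = √39,974.03 ≈ 199.94 → Q = 200 drums
Cycle time = (working days × Q)/D = (250 × 200) / 5,400 = 9.259 days

9.3 days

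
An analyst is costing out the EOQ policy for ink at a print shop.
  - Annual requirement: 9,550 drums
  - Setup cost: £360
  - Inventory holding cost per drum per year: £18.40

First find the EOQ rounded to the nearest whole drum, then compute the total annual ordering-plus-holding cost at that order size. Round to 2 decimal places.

£11,248.04

2DS/H = 2·9,550·360/18.4 = 373,695.65
EOQ = √373,695.65 ≈ 611.31 → Q = 611 drums
Ordering: D/Q × S = 9,550/611 × £360 = £5,626.84
Holding:  Q/2 × H = 611/2 × £18.4 = £5,621.20
Total = £5,626.84 + £5,621.20 = £11,248.04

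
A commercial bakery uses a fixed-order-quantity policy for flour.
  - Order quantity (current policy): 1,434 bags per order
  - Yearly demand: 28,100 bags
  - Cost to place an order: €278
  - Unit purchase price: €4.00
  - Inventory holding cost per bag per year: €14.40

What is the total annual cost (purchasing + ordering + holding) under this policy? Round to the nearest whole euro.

€128,172

Annual ordering cost = (D/Q)·S = (28,100/1,434) × 278 = €5,447.56
Annual holding cost  = (Q/2)·H = (1,434/2) × 14.4 = €10,324.80
Purchase cost = D·C = 28,100 × 4 = €112,400.00
Total = €5,447.56 + €10,324.80 + €112,400.00 = €128,172.36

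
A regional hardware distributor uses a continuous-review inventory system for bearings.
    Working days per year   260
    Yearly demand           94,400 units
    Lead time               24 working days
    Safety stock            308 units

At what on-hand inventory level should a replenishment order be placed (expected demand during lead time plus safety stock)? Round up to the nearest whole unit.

9,022 units

Daily demand d = 94,400 / 260 = 363.077 units/day
Demand during lead time = 363.077 × 24 = 8,713.85
Reorder point = 8,713.85 + 308 = 9,021.85 → round up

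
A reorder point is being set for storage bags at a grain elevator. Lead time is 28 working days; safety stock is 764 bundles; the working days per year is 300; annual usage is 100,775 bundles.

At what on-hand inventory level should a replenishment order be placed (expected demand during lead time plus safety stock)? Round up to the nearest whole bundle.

Daily demand d = 100,775 / 300 = 335.917 bundles/day
Demand during lead time = 335.917 × 28 = 9,405.67
Reorder point = 9,405.67 + 764 = 10,169.67 → round up

10,170 bundles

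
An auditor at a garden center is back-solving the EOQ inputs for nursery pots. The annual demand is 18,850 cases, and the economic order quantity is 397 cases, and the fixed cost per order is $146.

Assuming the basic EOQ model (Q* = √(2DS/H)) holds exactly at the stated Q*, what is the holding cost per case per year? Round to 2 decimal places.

From Q* = √(2DS/H) ⇒ Q*² = 2DS/H.
H = 2DS / Q² = 2 × 18,850 × 146 / 397² = 34.9231

$34.92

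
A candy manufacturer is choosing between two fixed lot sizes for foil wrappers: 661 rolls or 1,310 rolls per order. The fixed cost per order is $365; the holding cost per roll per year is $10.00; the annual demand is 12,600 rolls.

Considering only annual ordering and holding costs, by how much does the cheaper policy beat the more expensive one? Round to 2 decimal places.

$201.95

TC(Q) = (D/Q)S + (Q/2)H
TC(661) = (12,600/661)×365 + (661/2)×10 = $10,262.64
TC(1,310) = (12,600/1,310)×365 + (1,310/2)×10 = $10,060.69
|ΔTC| = |$10,262.64 − $10,060.69| = $201.95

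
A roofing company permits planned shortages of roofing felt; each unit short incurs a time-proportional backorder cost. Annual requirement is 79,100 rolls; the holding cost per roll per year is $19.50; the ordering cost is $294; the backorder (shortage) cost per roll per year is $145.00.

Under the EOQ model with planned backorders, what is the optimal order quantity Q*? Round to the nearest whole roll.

1,645 rolls

Q* = √(2DS/H) · √((H + b)/b)
   = √(2 × 79,100 × 294 / 19.5) · √((19.5 + 145) / 145)
   = 1,544.399 × 1.0651 ≈ 1,644.97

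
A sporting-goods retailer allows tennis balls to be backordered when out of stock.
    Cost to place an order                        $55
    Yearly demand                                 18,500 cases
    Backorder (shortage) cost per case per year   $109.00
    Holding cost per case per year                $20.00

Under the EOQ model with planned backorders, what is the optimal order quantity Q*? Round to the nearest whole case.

347 cases

Basic EOQ = √(2·18,500·55/20) = 318.983
Backorder adjustment √((H+b)/b) = √((20+109)/109) = 1.0879
Q* = 318.983 × 1.0879 ≈ 347.02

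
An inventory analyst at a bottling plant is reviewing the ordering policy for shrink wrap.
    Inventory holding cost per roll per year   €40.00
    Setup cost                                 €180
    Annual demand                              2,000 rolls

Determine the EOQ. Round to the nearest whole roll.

134 rolls

2DS/H = 2·2,000·180/40 = 18,000.00
EOQ = √18,000.00 ≈ 134.16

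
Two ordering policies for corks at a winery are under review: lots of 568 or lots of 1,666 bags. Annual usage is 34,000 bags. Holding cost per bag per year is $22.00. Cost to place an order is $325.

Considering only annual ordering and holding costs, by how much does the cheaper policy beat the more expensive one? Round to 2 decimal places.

$743.57

For each Q, cost = (D/Q)·S + (Q/2)·H.
TC(568) = (34,000/568)×325 + (568/2)×22 = $25,702.23
TC(1,666) = (34,000/1,666)×325 + (1,666/2)×22 = $24,958.65
Lots of 1,666 are cheaper by $743.57.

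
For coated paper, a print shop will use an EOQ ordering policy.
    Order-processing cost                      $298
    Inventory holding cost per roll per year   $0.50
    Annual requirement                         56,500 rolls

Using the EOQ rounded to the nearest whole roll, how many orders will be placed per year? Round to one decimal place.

6.9 orders per year

EOQ = √(2DS/H) = √(2 × 56,500 × 298 / 0.5)
    = √(67,348,000.00) ≈ 8,206.58 → Q = 8,207
Orders per year = D/Q = 56,500 / 8,207 = 6.884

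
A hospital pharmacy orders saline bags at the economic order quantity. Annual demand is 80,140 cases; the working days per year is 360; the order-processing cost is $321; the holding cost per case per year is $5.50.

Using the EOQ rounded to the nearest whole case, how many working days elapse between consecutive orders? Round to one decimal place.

13.7 days

2DS/H = 2·80,140·321/5.5 = 9,354,523.64
EOQ = √9,354,523.64 ≈ 3,058.52 → Q = 3,059 cases
T = Q/D × 360 days = 3,059/80,140 × 360 = 13.741 days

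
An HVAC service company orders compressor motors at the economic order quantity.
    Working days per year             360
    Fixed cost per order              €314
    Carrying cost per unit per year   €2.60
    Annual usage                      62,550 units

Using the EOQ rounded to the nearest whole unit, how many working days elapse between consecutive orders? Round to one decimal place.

Optimal lot size Q* = (2 × 62,550 × €314 / €2.6)^½ ≈ 3,886.93 → Q = 3,887 units
Cycle time = (working days × Q)/D = (360 × 3,887) / 62,550 = 22.371 days

22.4 days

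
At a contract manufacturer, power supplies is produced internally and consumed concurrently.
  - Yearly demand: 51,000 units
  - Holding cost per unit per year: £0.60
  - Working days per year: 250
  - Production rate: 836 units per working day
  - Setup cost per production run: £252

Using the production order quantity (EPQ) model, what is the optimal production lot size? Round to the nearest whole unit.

Daily demand d = 51,000/250 = 204.000; p = 836; 1 − d/p = 0.75598
EPQ = √(2DS / (H(1 − d/p)))
    = √(2 × 51,000 × 252 / (0.6 × 0.75598)) ≈ 7,527.82

7,528 units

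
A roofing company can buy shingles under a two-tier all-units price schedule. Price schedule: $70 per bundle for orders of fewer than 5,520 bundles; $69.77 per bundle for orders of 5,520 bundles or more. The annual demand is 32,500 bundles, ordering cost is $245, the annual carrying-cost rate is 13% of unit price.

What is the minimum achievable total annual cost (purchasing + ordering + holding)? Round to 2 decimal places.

H₁ = 13%×$70 = $9.1000;  H₂ = 13%×$69.77 = $9.0701
EOQ₁ = √(2×32,500×245/9.1000) = 1,322.88  (< 5,520, feasible at tier 1)
EOQ₂ = √(2×32,500×245/9.0701) = 1,325.05  (< 5,520 → use Q = 5,520 at tier-2 price)
TC(tier 1 (EOQ₁), Q≈1,322.9) = $2,287,038.17
TC(tier 2, Q≈5,520.0) = $2,294,000.96
Minimum at tier 1 (EOQ₁): $2,287,038.17

$2,287,038.17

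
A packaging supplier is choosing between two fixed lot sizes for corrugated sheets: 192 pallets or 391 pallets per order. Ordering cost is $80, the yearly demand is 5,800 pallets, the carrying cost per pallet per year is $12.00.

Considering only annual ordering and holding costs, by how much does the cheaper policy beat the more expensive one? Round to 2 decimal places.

$35.97

Annual cost at Q: ordering D·S/Q plus holding Q·H/2.
TC(192) = (5,800/192)×80 + (192/2)×12 = $3,568.67
TC(391) = (5,800/391)×80 + (391/2)×12 = $3,532.70
Cheaper: Q = 391.  Difference = $35.97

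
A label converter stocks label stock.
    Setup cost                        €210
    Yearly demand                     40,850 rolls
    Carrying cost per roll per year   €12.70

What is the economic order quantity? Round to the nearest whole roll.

1,162 rolls

EOQ = √(2DS/H) = √(2 × 40,850 × 210 / 12.7)
    = √(1,350,944.88) ≈ 1,162.30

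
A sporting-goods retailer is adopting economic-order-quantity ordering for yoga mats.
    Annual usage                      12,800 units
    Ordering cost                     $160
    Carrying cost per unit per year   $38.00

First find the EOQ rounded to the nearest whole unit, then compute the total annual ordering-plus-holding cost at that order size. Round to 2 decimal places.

$12,475.90

Q* = √(2·D·S / H) = √(2·12,800·160 / 38) = √107,789.5 ≈ 328.31 → Q = 328 units
Annual ordering cost = (D/Q)·S = (12,800/328) × 160 = $6,243.90
Annual holding cost  = (Q/2)·H = (328/2) × 38 = $6,232.00
Total = $6,243.90 + $6,232.00 = $12,475.90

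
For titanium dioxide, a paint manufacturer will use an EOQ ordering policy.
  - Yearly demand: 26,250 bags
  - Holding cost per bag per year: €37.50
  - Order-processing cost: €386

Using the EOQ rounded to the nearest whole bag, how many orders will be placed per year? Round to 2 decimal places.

35.71 orders per year

Optimal lot size Q* = (2 × 26,250 × €386 / €37.5)^½ ≈ 735.12 → Q = 735
Orders per year = D/Q = 26,250 / 735 = 35.714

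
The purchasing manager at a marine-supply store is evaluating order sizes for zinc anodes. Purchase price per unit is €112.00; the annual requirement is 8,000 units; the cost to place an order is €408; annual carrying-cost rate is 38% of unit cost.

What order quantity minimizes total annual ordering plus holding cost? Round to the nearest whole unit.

Carrying cost H = €112 × 38% = €42.5600/unit/yr
Q* = √(2·D·S / H) = √(2·8,000·408 / 42.56) = √153,383.5 ≈ 391.64

392 units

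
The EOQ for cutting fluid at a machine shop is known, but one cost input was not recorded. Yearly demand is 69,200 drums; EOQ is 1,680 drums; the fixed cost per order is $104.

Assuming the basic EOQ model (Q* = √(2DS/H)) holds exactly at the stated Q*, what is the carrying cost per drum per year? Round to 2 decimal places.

EOQ relation: Q² = 2DS/H, so rearrange for the unknown.
H = 2DS / Q² = 2 × 69,200 × 104 / 1,680² = 5.0998

$5.10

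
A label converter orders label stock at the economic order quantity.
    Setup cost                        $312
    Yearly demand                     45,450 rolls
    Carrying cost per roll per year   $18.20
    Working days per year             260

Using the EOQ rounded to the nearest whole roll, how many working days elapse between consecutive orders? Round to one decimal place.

7.1 days

Optimal lot size Q* = (2 × 45,450 × $312 / $18.2)^½ ≈ 1,248.31 → Q = 1,248 rolls
Cycle time = (working days × Q)/D = (260 × 1,248) / 45,450 = 7.139 days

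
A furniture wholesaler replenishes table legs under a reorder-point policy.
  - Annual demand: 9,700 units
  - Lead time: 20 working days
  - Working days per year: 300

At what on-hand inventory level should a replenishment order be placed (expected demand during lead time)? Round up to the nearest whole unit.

647 units

Daily demand d = 9,700 / 300 = 32.333 units/day
Demand during lead time = 32.333 × 20 = 646.67
Reorder point = 646.67 → round up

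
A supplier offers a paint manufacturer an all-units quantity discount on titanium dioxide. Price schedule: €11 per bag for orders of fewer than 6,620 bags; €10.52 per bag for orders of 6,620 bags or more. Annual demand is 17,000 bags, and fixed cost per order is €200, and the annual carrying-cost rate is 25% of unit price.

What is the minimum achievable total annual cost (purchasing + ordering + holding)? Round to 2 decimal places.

H₁ = 25%×€11 = €2.7500;  H₂ = 25%×€10.52 = €2.6300
EOQ₁ = √(2×17,000×200/2.7500) = 1,572.49  (< 6,620, feasible at tier 1)
EOQ₂ = √(2×17,000×200/2.6300) = 1,607.96  (< 6,620 → use Q = 6,620 at tier-2 price)
TC(tier 1 (EOQ₁), Q≈1,572.5) = €191,324.35
TC(tier 2, Q≈6,620.0) = €188,058.90
Minimum at tier 2: €188,058.90

€188,058.90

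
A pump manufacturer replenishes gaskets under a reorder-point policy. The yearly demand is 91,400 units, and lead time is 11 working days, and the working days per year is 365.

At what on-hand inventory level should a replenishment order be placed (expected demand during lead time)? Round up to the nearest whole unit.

2,755 units

Daily demand d = 91,400 / 365 = 250.411 units/day
Demand during lead time = 250.411 × 11 = 2,754.52
Reorder point = 2,754.52 → round up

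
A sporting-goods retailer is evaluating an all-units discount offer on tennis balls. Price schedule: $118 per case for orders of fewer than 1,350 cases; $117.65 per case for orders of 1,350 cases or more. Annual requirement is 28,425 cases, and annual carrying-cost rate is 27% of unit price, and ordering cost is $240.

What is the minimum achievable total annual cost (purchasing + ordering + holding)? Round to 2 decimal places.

H₁ = 27%×$118 = $31.8600;  H₂ = 27%×$117.65 = $31.7655
EOQ₁ = √(2×28,425×240/31.8600) = 654.41  (< 1,350, feasible at tier 1)
EOQ₂ = √(2×28,425×240/31.7655) = 655.38  (< 1,350 → use Q = 1,350 at tier-2 price)
TC(tier 1 (EOQ₁), Q≈654.4) = $3,374,999.41
TC(tier 2, Q≈1,350.0) = $3,370,696.30
Minimum at tier 2: $3,370,696.30

$3,370,696.30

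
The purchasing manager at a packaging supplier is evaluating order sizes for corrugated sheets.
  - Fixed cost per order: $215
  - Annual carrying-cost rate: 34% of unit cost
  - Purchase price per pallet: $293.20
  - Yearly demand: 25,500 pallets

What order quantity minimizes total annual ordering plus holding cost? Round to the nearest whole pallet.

H = i·C = 0.34 × $293.2 = $99.6880 per pallet-year
Q* = √(2·D·S / H) = √(2·25,500·215 / 99.688) = √109,993.2 ≈ 331.65

332 pallets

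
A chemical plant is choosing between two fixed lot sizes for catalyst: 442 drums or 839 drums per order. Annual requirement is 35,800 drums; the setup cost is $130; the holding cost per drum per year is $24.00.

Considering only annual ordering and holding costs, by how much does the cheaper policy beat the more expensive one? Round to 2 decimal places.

$218.33

TC(Q) = (D/Q)S + (Q/2)H
TC(442) = (35,800/442)×130 + (442/2)×24 = $15,833.41
TC(839) = (35,800/839)×130 + (839/2)×24 = $15,615.08
Cheaper: Q = 839.  Difference = $218.33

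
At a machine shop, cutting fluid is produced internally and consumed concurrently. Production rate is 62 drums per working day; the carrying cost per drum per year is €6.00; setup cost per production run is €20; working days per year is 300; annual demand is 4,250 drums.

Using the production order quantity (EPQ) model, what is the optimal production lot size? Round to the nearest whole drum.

Daily demand d = 4,250/300 = 14.167; p = 62; 1 − d/p = 0.77151
EPQ = √(2DS / (H(1 − d/p)))
    = √(2 × 4,250 × 20 / (6 × 0.77151)) ≈ 191.64

192 drums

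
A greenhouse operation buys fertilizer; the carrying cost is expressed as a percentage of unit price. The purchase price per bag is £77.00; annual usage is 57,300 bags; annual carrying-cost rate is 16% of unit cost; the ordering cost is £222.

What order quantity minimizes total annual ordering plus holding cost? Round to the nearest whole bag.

1,437 bags

Carrying cost H = £77 × 16% = £12.3200/bag/yr
Optimal lot size Q* = (2 × 57,300 × £222 / £12.32)^½ ≈ 1,437.02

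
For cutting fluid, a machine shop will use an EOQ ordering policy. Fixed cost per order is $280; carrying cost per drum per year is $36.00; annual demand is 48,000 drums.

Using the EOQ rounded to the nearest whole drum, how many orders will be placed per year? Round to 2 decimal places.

EOQ = √(2DS/H) = √(2 × 48,000 × 280 / 36)
    = √(746,666.67) ≈ 864.10 → Q = 864
Orders per year = D/Q = 48,000 / 864 = 55.556

55.56 orders per year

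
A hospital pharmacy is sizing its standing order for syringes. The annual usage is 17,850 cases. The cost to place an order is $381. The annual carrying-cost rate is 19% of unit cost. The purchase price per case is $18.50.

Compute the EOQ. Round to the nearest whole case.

1,967 cases

Holding cost per case per year: H = 19% × $18.5 = $3.5150
Q* = √(2·D·S / H) = √(2·17,850·381 / 3.515) = √3,869,615.9 ≈ 1,967.13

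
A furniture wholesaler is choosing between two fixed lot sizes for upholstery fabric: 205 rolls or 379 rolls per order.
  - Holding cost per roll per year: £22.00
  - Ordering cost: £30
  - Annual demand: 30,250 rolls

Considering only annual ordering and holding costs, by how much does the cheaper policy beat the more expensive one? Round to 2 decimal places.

Annual cost at Q: ordering D·S/Q plus holding Q·H/2.
TC(205) = (30,250/205)×30 + (205/2)×22 = £6,681.83
TC(379) = (30,250/379)×30 + (379/2)×22 = £6,563.46
Cheaper: Q = 379.  Difference = £118.37

£118.37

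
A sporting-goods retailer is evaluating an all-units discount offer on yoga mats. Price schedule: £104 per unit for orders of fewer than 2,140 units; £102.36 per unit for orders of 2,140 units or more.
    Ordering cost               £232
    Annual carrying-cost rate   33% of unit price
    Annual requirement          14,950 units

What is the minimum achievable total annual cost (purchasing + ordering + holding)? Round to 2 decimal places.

£1,568,046.06

H₁ = 33%×£104 = £34.3200;  H₂ = 33%×£102.36 = £33.7788
EOQ₁ = √(2×14,950×232/34.3200) = 449.58  (< 2,140, feasible at tier 1)
EOQ₂ = √(2×14,950×232/33.7788) = 453.17  (< 2,140 → use Q = 2,140 at tier-2 price)
TC(tier 1 (EOQ₁), Q≈449.6) = £1,570,229.55
TC(tier 2, Q≈2,140.0) = £1,568,046.06
Minimum at tier 2: £1,568,046.06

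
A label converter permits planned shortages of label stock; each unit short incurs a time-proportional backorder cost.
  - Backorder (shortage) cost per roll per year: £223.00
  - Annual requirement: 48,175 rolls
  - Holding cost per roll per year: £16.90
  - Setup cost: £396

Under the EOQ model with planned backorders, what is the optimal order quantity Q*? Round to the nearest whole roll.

Q* = √(2DS/H) · √((H + b)/b)
   = √(2 × 48,175 × 396 / 16.9) · √((16.9 + 223) / 223)
   = 1,502.554 × 1.0372 ≈ 1,558.45

1,558 rolls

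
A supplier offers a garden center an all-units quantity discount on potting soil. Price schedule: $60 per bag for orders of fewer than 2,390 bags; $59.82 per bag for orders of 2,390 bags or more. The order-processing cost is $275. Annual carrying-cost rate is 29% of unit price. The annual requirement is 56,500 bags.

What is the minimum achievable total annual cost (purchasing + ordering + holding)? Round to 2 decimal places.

H₁ = 29%×$60 = $17.4000;  H₂ = 29%×$59.82 = $17.3478
EOQ₁ = √(2×56,500×275/17.4000) = 1,336.38  (< 2,390, feasible at tier 1)
EOQ₂ = √(2×56,500×275/17.3478) = 1,338.39  (< 2,390 → use Q = 2,390 at tier-2 price)
TC(tier 1 (EOQ₁), Q≈1,336.4) = $3,413,253.06
TC(tier 2, Q≈2,390.0) = $3,407,061.67
Minimum at tier 2: $3,407,061.67

$3,407,061.67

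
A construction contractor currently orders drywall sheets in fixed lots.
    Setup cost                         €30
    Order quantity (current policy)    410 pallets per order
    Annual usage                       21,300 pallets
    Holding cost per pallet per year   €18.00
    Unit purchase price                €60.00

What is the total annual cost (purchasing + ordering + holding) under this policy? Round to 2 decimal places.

€1,283,248.54

Annual ordering cost = (D/Q)·S = (21,300/410) × 30 = €1,558.54
Annual holding cost  = (Q/2)·H = (410/2) × 18 = €3,690.00
Purchase cost = D·C = 21,300 × 60 = €1,278,000.00
Total = €1,558.54 + €3,690.00 + €1,278,000.00 = €1,283,248.54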